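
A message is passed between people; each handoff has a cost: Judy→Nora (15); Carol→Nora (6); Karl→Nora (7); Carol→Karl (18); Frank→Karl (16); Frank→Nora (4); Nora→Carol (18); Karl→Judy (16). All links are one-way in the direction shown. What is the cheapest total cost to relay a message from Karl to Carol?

Candidate routes:
Karl→Judy→Nora→Carol: 16 + 15 + 18 = 49
Karl→Nora→Carol: 7 + 18 = 25
The minimum is 25.

25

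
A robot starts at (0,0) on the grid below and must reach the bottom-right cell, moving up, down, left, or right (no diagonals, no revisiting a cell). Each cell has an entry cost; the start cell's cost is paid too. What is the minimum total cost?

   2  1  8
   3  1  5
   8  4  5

Cheapest: [0,0] -> [0,1] -> [1,1] -> [2,1] -> [2,2]
  2 + 1 + 1 + 4 + 5 = 13

13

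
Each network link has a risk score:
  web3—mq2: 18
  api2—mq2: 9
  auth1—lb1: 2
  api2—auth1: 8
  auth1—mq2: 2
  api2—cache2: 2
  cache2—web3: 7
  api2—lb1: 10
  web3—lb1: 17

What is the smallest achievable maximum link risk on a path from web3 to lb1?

Some routes from web3 to lb1:
web3 → cache2 → api2 → auth1 → lb1: max(7, 2, 8, 2) = 8
web3 → cache2 → api2 → lb1: max(7, 2, 10) = 10
web3 → lb1: max(17) = 17
web3 → cache2 → api2 → mq2 → auth1 → lb1: max(7, 2, 9, 2, 2) = 9
Smallest bottleneck: 8.

8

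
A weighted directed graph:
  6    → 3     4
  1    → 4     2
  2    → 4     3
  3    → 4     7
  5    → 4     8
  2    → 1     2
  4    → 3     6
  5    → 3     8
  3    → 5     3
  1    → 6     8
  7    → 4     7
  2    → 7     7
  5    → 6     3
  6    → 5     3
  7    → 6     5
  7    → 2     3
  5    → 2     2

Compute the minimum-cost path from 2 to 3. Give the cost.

Comparing a few candidate routes:
2 -> 1 -> 4 -> 3: 2 + 2 + 6 = 10
2 -> 1 -> 6 -> 5 -> 3: 2 + 8 + 3 + 8 = 21
2 -> 1 -> 6 -> 3: 2 + 8 + 4 = 14
2 -> 7 -> 4 -> 3: 7 + 7 + 6 = 20
2 -> 7 -> 6 -> 3: 7 + 5 + 4 = 16
2 -> 4 -> 3: 3 + 6 = 9
Shortest: 9.

9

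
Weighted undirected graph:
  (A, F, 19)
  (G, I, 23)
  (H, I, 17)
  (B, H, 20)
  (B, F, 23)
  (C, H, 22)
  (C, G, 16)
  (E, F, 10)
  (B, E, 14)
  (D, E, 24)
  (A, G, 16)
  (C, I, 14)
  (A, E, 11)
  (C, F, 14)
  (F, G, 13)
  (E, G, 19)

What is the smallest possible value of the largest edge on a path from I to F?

A few of the I→F routes:
I-C-G-F: max(14, 16, 13) = 16
I-C-G-A-F: max(14, 16, 16, 19) = 19
I-C-F: max(14, 14) = 14
I-C-G-A-E-F: max(14, 16, 16, 11, 10) = 16
The minimum achievable maximum is 14.

14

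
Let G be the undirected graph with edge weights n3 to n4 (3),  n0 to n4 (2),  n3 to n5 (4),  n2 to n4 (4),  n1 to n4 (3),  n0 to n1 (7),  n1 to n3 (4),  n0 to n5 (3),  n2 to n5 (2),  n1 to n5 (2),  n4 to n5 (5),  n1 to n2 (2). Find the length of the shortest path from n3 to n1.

4

Checking several routes:
n3 → n5 → n2 → n1: 4 + 2 + 2 = 8
n3 → n4 → n1: 3 + 3 = 6
n3 → n1: 4
n3 → n4 → n2 → n1: 3 + 4 + 2 = 9
n3 → n5 → n1: 4 + 2 = 6
n3 → n4 → n5 → n1: 3 + 5 + 2 = 10
The minimum is 4.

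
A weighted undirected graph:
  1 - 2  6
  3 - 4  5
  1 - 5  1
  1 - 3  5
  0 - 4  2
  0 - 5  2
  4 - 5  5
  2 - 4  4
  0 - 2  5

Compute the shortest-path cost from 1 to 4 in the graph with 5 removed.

Routes from 1 to 4 avoiding 5:
1 → 2 → 0 → 4: 6 + 5 + 2 = 13
1 → 2 → 4: 6 + 4 = 10
1 → 3 → 4: 5 + 5 = 10
Shortest: 10.

10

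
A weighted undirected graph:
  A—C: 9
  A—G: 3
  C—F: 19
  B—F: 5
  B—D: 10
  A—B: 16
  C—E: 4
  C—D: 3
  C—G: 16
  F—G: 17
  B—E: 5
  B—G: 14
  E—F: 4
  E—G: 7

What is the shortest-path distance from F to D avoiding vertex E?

Comparing a few candidate routes:
F-B-D: 5 + 10 = 15
F-G-A-C-D: 17 + 3 + 9 + 3 = 32
F-C-D: 19 + 3 = 22
The minimum is 15.

15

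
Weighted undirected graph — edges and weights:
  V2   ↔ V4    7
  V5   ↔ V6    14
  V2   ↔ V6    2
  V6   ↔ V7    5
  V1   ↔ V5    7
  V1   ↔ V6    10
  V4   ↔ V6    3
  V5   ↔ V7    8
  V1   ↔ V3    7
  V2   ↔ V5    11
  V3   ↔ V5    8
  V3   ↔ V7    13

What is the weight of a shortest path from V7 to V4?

Some routes from V7 to V4:
V7 -> V5 -> V1 -> V6 -> V4: 8 + 7 + 10 + 3 = 28
V7 -> V6 -> V4: 5 + 3 = 8
V7 -> V5 -> V6 -> V4: 8 + 14 + 3 = 25
V7 -> V6 -> V2 -> V4: 5 + 2 + 7 = 14
V7 -> V5 -> V2 -> V4: 8 + 11 + 7 = 26
V7 -> V5 -> V2 -> V6 -> V4: 8 + 11 + 2 + 3 = 24
Best route has total 8.

8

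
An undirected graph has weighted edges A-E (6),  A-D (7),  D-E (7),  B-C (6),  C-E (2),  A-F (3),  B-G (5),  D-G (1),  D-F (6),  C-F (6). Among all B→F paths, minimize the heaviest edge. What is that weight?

A few of the B→F routes:
B - G - D - E - A - F: max(5, 1, 7, 6, 3) = 7
B - C - E - A - F: max(6, 2, 6, 3) = 6
B - G - D - E - C - F: max(5, 1, 7, 2, 6) = 7
B - C - F: max(6, 6) = 6
B - G - D - F: max(5, 1, 6) = 6
Best route has worst link 6.

6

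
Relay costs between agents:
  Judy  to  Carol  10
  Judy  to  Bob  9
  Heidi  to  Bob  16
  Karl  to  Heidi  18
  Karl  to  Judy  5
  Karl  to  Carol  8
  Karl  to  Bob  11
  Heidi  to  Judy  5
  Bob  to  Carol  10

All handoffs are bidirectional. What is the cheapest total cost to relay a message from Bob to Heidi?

14

Checking several routes:
Bob - Judy - Heidi: 9 + 5 = 14
Bob - Karl - Judy - Heidi: 11 + 5 + 5 = 21
Bob - Heidi: 16
Bob - Carol - Judy - Heidi: 10 + 10 + 5 = 25
Best route has total 14.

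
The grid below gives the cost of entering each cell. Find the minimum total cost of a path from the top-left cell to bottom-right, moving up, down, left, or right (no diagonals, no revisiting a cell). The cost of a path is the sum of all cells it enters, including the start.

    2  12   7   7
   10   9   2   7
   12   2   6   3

Cheapest: [0,0]→[0,1]→[0,2]→[1,2]→[2,2]→[2,3]
  2 + 12 + 7 + 2 + 6 + 3 = 32

32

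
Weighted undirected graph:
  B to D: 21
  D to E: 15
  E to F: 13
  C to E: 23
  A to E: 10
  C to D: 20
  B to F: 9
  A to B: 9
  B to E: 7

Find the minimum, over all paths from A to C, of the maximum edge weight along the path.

20

Comparing a few candidate routes:
A→B→F→E→D→C: max(9, 9, 13, 15, 20) = 20
A→E→D→C: max(10, 15, 20) = 20
A→E→F→B→D→C: max(10, 13, 9, 21, 20) = 21
A→B→D→C: max(9, 21, 20) = 21
A→B→E→D→C: max(9, 7, 15, 20) = 20
A→E→B→D→C: max(10, 7, 21, 20) = 21
Smallest bottleneck: 20.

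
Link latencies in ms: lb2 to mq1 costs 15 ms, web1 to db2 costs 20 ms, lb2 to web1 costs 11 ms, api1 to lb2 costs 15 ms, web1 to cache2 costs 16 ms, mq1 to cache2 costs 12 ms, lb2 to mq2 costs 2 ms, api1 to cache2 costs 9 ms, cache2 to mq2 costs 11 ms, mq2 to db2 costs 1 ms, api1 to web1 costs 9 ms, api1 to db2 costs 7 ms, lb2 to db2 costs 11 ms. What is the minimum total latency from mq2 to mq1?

17

Some routes from mq2 to mq1:
mq2-db2-api1-lb2-mq1: 1 + 7 + 15 + 15 = 38
mq2-cache2-mq1: 11 + 12 = 23
mq2-lb2-mq1: 2 + 15 = 17
mq2-db2-api1-cache2-mq1: 1 + 7 + 9 + 12 = 29
mq2-db2-lb2-mq1: 1 + 11 + 15 = 27
mq2-lb2-api1-cache2-mq1: 2 + 15 + 9 + 12 = 38
Best route has total 17 ms.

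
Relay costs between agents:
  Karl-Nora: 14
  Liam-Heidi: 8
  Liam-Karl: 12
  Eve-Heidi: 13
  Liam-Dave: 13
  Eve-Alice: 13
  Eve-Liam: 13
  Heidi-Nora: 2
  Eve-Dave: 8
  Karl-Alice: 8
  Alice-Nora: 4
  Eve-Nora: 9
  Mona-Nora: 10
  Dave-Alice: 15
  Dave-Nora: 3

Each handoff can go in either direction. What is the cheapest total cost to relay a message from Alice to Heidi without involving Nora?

Comparing a few candidate routes:
Alice → Eve → Heidi: 13 + 13 = 26
Alice → Dave → Eve → Heidi: 15 + 8 + 13 = 36
Alice → Eve → Liam → Heidi: 13 + 13 + 8 = 34
Alice → Karl → Liam → Heidi: 8 + 12 + 8 = 28
Alice → Dave → Liam → Heidi: 15 + 13 + 8 = 36
The minimum is 26.

26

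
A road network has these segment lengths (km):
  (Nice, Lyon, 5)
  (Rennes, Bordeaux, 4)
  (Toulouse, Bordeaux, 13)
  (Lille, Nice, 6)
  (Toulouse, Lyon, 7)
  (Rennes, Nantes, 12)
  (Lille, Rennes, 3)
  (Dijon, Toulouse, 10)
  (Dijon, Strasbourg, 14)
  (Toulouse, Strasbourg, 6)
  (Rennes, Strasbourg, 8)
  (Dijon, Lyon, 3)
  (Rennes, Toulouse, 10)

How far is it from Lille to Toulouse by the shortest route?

Some routes from Lille to Toulouse:
Lille - Nice - Lyon - Toulouse: 6 + 5 + 7 = 18
Lille - Rennes - Toulouse: 3 + 10 = 13
Lille - Nice - Lyon - Dijon - Strasbourg - Toulouse: 6 + 5 + 3 + 14 + 6 = 34
Lille - Rennes - Bordeaux - Toulouse: 3 + 4 + 13 = 20
Lille - Nice - Lyon - Dijon - Toulouse: 6 + 5 + 3 + 10 = 24
Lille - Rennes - Strasbourg - Toulouse: 3 + 8 + 6 = 17
Best route has total 13 km.

13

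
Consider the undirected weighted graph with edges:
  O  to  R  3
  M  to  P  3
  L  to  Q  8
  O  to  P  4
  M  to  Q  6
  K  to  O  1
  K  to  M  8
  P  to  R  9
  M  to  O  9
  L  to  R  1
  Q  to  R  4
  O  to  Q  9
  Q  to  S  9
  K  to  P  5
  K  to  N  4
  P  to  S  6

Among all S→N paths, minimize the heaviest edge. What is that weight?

6

Some routes from S to N:
S -> P -> M -> Q -> L -> R -> O -> K -> N: max(6, 3, 6, 8, 1, 3, 1, 4) = 8
S -> P -> O -> K -> N: max(6, 4, 1, 4) = 6
S -> P -> M -> Q -> R -> O -> K -> N: max(6, 3, 6, 4, 3, 1, 4) = 6
S -> P -> K -> N: max(6, 5, 4) = 6
Best route has worst link 6.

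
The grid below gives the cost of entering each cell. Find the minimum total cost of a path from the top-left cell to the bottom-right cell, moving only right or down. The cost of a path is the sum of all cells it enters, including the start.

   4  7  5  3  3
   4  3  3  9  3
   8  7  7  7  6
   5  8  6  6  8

One optimal route is (0,0) -> (0,1) -> (0,2) -> (0,3) -> (0,4) -> (1,4) -> (2,4) -> (3,4).
Its cost is 4 + 7 + 5 + 3 + 3 + 3 + 6 + 8 = 39.

39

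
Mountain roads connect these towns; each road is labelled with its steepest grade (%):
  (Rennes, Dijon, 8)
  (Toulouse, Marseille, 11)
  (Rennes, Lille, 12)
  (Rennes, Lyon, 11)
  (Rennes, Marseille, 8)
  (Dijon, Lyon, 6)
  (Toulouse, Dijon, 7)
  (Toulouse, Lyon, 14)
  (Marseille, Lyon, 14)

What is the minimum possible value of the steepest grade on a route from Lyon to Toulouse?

Checking several routes:
Lyon → Marseille → Toulouse: max(14, 11) = 14
Lyon → Rennes → Marseille → Toulouse: max(11, 8, 11) = 11
Lyon → Dijon → Toulouse: max(6, 7) = 7
Lyon → Dijon → Rennes → Marseille → Toulouse: max(6, 8, 8, 11) = 11
Lyon → Rennes → Dijon → Toulouse: max(11, 8, 7) = 11
The minimum achievable maximum is 7%.

7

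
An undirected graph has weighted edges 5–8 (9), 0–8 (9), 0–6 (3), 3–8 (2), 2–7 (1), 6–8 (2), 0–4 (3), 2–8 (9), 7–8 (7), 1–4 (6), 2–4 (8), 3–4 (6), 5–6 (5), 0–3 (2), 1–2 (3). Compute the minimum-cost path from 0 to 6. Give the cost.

3

A few of the 0→6 routes:
0 - 8 - 6: 9 + 2 = 11
0 - 3 - 8 - 6: 2 + 2 + 2 = 6
0 - 6: 3
Best route has total 3.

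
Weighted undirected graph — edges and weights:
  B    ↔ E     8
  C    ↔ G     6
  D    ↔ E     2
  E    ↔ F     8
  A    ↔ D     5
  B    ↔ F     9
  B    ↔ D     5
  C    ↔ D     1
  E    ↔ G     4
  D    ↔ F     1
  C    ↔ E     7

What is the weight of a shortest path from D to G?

Some routes from D to G:
D → C → E → G: 1 + 7 + 4 = 12
D → F → E → G: 1 + 8 + 4 = 13
D → E → G: 2 + 4 = 6
D → C → G: 1 + 6 = 7
The minimum is 6.

6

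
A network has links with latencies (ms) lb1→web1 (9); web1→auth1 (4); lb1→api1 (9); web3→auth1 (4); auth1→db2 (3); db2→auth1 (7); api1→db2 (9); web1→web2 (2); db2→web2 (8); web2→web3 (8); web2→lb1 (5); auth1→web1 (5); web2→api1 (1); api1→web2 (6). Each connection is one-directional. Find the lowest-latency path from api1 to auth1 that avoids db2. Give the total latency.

18

Routes from api1 to auth1 avoiding db2:
api1→web2→web3→auth1: 6 + 8 + 4 = 18
api1→web2→lb1→web1→auth1: 6 + 5 + 9 + 4 = 24
Best route has total 18 ms.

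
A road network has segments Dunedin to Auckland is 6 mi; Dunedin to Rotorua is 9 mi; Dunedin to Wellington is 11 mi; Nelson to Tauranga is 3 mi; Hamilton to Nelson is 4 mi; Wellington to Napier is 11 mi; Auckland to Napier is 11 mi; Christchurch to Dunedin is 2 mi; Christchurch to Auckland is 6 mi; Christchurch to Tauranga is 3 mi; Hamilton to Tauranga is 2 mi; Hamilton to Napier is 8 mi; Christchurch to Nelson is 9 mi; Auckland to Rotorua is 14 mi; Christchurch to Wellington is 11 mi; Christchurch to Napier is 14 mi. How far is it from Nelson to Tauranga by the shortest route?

Comparing a few candidate routes:
Nelson → Hamilton → Napier → Christchurch → Tauranga: 4 + 8 + 14 + 3 = 29
Nelson → Hamilton → Tauranga: 4 + 2 = 6
Nelson → Christchurch → Tauranga: 9 + 3 = 12
Nelson → Tauranga: 3
The minimum is 3 mi.

3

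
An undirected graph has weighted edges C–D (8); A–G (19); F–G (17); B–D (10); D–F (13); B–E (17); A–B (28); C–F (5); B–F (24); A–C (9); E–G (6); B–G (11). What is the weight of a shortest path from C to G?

22

Some routes from C to G:
C→D→F→G: 8 + 13 + 17 = 38
C→F→G: 5 + 17 = 22
C→F→D→B→G: 5 + 13 + 10 + 11 = 39
C→D→B→G: 8 + 10 + 11 = 29
C→A→G: 9 + 19 = 28
Best route has total 22.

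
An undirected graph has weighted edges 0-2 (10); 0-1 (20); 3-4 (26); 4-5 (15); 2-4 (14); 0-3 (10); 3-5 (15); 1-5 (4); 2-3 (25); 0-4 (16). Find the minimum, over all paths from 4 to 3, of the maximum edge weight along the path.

14

A few of the 4→3 routes:
4 - 0 - 3: max(16, 10) = 16
4 - 5 - 3: max(15, 15) = 15
4 - 0 - 1 - 5 - 3: max(16, 20, 4, 15) = 20
4 - 2 - 0 - 1 - 5 - 3: max(14, 10, 20, 4, 15) = 20
4 - 2 - 0 - 3: max(14, 10, 10) = 14
Best route has worst link 14.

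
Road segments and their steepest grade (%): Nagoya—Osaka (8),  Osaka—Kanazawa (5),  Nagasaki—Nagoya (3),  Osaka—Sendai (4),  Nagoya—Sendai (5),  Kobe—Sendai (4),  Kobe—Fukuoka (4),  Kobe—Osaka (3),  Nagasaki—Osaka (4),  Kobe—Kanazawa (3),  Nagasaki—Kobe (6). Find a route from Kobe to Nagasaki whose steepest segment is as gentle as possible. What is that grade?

4

A few of the Kobe→Nagasaki routes:
Kobe -> Osaka -> Sendai -> Nagoya -> Nagasaki: max(3, 4, 5, 3) = 5
Kobe -> Sendai -> Osaka -> Nagasaki: max(4, 4, 4) = 4
Kobe -> Osaka -> Nagasaki: max(3, 4) = 4
Best route has worst link 4%.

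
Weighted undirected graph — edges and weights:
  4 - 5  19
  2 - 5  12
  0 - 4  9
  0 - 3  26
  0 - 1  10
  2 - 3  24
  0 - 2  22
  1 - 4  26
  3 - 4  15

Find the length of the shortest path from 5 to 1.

Some routes from 5 to 1:
5→2→0→1: 12 + 22 + 10 = 44
5→4→0→1: 19 + 9 + 10 = 38
5→4→1: 19 + 26 = 45
5→2→0→4→1: 12 + 22 + 9 + 26 = 69
5→2→3→4→0→1: 12 + 24 + 15 + 9 + 10 = 70
Shortest: 38.

38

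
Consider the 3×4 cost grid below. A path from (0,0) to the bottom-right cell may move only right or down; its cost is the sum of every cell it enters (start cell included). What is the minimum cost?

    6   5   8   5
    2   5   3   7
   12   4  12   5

28

One optimal route is (0,0)→(1,0)→(1,1)→(1,2)→(1,3)→(2,3).
Its cost is 6 + 2 + 5 + 3 + 7 + 5 = 28.
(Top row then right column would cost 36.)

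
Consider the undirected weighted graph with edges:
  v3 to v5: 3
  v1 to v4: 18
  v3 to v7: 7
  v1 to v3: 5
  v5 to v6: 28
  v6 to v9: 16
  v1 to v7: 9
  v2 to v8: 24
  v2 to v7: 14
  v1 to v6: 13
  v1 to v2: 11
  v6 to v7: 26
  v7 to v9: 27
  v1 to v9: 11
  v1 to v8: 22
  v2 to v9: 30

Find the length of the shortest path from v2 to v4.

29

A few of the v2→v4 routes:
v2→v1→v4: 11 + 18 = 29
v2→v7→v1→v4: 14 + 9 + 18 = 41
v2→v9→v1→v4: 30 + 11 + 18 = 59
v2→v8→v1→v4: 24 + 22 + 18 = 64
v2→v7→v3→v1→v4: 14 + 7 + 5 + 18 = 44
v2→v7→v9→v1→v4: 14 + 27 + 11 + 18 = 70
Best route has total 29.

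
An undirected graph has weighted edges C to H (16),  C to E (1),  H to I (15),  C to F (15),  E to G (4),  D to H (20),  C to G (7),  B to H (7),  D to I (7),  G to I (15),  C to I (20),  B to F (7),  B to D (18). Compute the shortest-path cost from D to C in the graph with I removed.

36

Checking several routes:
D - B - F - C: 18 + 7 + 15 = 40
D - H - C: 20 + 16 = 36
D - B - H - C: 18 + 7 + 16 = 41
Best route has total 36.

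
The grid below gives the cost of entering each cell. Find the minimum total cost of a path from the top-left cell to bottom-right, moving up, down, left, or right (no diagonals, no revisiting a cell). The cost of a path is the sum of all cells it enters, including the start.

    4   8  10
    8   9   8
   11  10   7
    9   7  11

One optimal route is r0c0 r0c1 r1c1 r1c2 r2c2 r3c2.
Its cost is 4 + 8 + 9 + 8 + 7 + 11 = 47.

47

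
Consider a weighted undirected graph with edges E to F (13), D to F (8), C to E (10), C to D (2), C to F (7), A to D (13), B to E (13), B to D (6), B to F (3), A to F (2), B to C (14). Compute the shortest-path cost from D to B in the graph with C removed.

Comparing a few candidate routes:
D-A-F-B: 13 + 2 + 3 = 18
D-B: 6
D-F-E-B: 8 + 13 + 13 = 34
D-F-B: 8 + 3 = 11
Best route has total 6.

6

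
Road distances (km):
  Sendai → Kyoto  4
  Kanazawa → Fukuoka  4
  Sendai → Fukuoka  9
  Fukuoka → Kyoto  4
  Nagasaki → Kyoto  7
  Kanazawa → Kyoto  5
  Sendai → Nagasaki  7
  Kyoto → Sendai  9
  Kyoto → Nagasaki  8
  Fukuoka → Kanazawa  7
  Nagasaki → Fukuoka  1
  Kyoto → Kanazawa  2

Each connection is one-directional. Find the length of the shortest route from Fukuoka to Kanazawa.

6

Candidate routes:
Fukuoka - Kanazawa: 7
Fukuoka - Kyoto - Kanazawa: 4 + 2 = 6
Best route has total 6 km.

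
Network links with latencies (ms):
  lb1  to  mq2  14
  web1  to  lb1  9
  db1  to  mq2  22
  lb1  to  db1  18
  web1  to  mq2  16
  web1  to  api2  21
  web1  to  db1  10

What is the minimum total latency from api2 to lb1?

Routes from api2 to lb1:
api2 - web1 - lb1: 21 + 9 = 30
api2 - web1 - db1 - mq2 - lb1: 21 + 10 + 22 + 14 = 67
api2 - web1 - db1 - lb1: 21 + 10 + 18 = 49
api2 - web1 - mq2 - lb1: 21 + 16 + 14 = 51
api2 - web1 - mq2 - db1 - lb1: 21 + 16 + 22 + 18 = 77
Best route has total 30 ms.

30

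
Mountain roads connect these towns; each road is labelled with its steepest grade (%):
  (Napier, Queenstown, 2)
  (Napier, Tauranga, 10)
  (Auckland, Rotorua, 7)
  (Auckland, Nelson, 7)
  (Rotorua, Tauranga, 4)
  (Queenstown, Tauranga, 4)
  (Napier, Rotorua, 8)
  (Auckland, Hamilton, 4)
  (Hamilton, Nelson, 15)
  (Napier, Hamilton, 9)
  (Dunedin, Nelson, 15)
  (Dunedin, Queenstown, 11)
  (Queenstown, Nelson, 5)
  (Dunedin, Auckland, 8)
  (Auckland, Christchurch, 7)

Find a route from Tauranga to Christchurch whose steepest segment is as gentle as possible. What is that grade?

Some routes from Tauranga to Christchurch:
Tauranga → Rotorua → Napier → Queenstown → Nelson → Auckland → Christchurch: max(4, 8, 2, 5, 7, 7) = 8
Tauranga → Queenstown → Nelson → Auckland → Christchurch: max(4, 5, 7, 7) = 7
Tauranga → Queenstown → Napier → Rotorua → Auckland → Christchurch: max(4, 2, 8, 7, 7) = 8
Tauranga → Queenstown → Napier → Hamilton → Auckland → Christchurch: max(4, 2, 9, 4, 7) = 9
Tauranga → Rotorua → Napier → Hamilton → Auckland → Christchurch: max(4, 8, 9, 4, 7) = 9
Tauranga → Rotorua → Auckland → Christchurch: max(4, 7, 7) = 7
The minimum achievable maximum is 7%.

7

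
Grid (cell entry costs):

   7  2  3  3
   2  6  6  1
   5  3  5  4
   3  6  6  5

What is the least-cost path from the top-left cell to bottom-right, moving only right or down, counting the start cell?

Take (0,0) -> (0,1) -> (0,2) -> (0,3) -> (1,3) -> (2,3) -> (3,3) for a total of 7 + 2 + 3 + 3 + 1 + 4 + 5 = 25.

25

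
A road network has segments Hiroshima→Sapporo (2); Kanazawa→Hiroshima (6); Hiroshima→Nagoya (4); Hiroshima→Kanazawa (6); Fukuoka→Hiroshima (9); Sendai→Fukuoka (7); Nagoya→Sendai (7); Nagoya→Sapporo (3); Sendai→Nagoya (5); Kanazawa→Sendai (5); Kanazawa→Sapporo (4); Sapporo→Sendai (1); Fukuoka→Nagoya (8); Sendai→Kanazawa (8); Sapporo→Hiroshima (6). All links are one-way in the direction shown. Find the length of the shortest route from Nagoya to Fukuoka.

11

Candidate routes:
Nagoya -> Sapporo -> Sendai -> Fukuoka: 3 + 1 + 7 = 11
Nagoya -> Sapporo -> Hiroshima -> Kanazawa -> Sendai -> Fukuoka: 3 + 6 + 6 + 5 + 7 = 27
Nagoya -> Sendai -> Fukuoka: 7 + 7 = 14
The minimum is 11.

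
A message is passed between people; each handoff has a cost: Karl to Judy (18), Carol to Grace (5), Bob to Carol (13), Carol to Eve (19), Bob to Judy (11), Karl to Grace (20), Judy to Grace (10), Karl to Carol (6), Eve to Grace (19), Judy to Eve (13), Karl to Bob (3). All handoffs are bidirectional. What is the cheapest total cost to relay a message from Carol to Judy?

15

Comparing a few candidate routes:
Carol-Karl-Bob-Judy: 6 + 3 + 11 = 20
Carol-Karl-Judy: 6 + 18 = 24
Carol-Grace-Judy: 5 + 10 = 15
Carol-Eve-Judy: 19 + 13 = 32
Carol-Bob-Judy: 13 + 11 = 24
Best route has total 15.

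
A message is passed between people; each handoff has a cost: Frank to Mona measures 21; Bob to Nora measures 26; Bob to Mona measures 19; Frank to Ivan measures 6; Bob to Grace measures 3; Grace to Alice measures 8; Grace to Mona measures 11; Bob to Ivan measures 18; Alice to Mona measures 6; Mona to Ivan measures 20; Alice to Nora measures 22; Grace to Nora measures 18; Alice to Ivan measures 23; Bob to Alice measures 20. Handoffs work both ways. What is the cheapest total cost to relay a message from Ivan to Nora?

39

Some routes from Ivan to Nora:
Ivan → Mona → Grace → Nora: 20 + 11 + 18 = 49
Ivan → Bob → Grace → Nora: 18 + 3 + 18 = 39
Ivan → Alice → Nora: 23 + 22 = 45
Ivan → Mona → Alice → Nora: 20 + 6 + 22 = 48
Ivan → Alice → Grace → Nora: 23 + 8 + 18 = 49
Ivan → Bob → Nora: 18 + 26 = 44
Best route has total 39.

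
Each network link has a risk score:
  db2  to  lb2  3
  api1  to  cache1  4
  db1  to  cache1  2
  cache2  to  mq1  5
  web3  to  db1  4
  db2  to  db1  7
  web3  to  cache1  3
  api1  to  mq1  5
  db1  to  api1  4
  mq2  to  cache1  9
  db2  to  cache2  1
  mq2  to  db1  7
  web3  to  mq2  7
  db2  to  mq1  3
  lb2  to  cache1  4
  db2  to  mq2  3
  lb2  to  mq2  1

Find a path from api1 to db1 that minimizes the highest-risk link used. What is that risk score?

A few of the api1→db1 routes:
api1-cache1-db1: max(4, 2) = 4
api1-cache1-web3-db1: max(4, 3, 4) = 4
api1-mq1-cache2-db2-mq2-lb2-cache1-web3-db1: max(5, 5, 1, 3, 1, 4, 3, 4) = 5
api1-db1: max(4) = 4
The minimum achievable maximum is 4.

4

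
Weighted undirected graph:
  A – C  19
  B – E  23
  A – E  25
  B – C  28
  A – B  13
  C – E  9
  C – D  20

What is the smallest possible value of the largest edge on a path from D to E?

Some routes from D to E:
D - C - E: max(20, 9) = 20
D - C - A - B - E: max(20, 19, 13, 23) = 23
D - C - A - E: max(20, 19, 25) = 25
D - C - B - E: max(20, 28, 23) = 28
Best route has worst link 20.

20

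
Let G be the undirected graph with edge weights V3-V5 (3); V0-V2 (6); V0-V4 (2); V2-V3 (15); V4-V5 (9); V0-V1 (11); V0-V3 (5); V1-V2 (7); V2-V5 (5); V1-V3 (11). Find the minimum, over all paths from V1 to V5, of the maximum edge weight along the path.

7

Comparing a few candidate routes:
V1 -> V2 -> V5: max(7, 5) = 7
V1 -> V2 -> V0 -> V3 -> V5: max(7, 6, 5, 3) = 7
V1 -> V0 -> V4 -> V5: max(11, 2, 9) = 11
V1 -> V2 -> V0 -> V4 -> V5: max(7, 6, 2, 9) = 9
V1 -> V0 -> V2 -> V5: max(11, 6, 5) = 11
Smallest bottleneck: 7.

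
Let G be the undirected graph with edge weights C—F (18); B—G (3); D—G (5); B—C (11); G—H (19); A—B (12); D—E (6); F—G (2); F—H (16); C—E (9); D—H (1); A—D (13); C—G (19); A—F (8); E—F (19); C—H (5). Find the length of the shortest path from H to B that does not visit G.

A few of the H→B routes:
H→F→A→B: 16 + 8 + 12 = 36
H→F→C→B: 16 + 18 + 11 = 45
H→D→A→B: 1 + 13 + 12 = 26
H→D→E→C→B: 1 + 6 + 9 + 11 = 27
H→C→B: 5 + 11 = 16
H→C→F→A→B: 5 + 18 + 8 + 12 = 43
Shortest: 16.

16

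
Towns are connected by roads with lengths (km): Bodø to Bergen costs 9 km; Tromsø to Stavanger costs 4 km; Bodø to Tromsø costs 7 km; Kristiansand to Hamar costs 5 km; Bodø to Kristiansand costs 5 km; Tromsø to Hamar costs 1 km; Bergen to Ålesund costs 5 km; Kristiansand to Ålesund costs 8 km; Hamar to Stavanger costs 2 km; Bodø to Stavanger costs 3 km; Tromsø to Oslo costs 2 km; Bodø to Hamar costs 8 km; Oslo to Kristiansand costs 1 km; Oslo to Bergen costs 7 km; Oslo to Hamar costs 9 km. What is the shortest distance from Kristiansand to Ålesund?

8

Comparing a few candidate routes:
Kristiansand-Hamar-Tromsø-Oslo-Bergen-Ålesund: 5 + 1 + 2 + 7 + 5 = 20
Kristiansand-Oslo-Tromsø-Hamar-Stavanger-Bodø-Bergen-Ålesund: 1 + 2 + 1 + 2 + 3 + 9 + 5 = 23
Kristiansand-Bodø-Bergen-Ålesund: 5 + 9 + 5 = 19
Kristiansand-Ålesund: 8
Kristiansand-Oslo-Bergen-Ålesund: 1 + 7 + 5 = 13
Shortest: 8 km.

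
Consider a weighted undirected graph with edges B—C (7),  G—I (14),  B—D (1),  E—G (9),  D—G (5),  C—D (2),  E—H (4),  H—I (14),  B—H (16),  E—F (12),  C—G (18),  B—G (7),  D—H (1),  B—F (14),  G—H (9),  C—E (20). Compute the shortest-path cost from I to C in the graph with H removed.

21

Some routes from I to C avoiding H:
I-G-C: 14 + 18 = 32
I-G-B-C: 14 + 7 + 7 = 28
I-G-B-D-C: 14 + 7 + 1 + 2 = 24
I-G-E-C: 14 + 9 + 20 = 43
I-G-D-C: 14 + 5 + 2 = 21
I-G-D-B-C: 14 + 5 + 1 + 7 = 27
Best route has total 21.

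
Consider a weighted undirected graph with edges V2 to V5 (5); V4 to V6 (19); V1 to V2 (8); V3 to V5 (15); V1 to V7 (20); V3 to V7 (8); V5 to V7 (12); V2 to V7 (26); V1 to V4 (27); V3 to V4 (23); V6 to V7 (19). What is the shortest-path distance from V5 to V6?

31

Some routes from V5 to V6:
V5 → V2 → V7 → V6: 5 + 26 + 19 = 50
V5 → V3 → V7 → V6: 15 + 8 + 19 = 42
V5 → V7 → V6: 12 + 19 = 31
Shortest: 31.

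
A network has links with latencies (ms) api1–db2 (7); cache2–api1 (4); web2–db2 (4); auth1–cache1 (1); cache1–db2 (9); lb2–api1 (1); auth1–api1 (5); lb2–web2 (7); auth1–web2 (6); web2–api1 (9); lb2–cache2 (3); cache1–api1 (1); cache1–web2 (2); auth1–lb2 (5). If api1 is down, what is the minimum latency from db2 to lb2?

Comparing a few candidate routes:
db2 - web2 - cache1 - auth1 - lb2: 4 + 2 + 1 + 5 = 12
db2 - web2 - lb2: 4 + 7 = 11
db2 - web2 - auth1 - lb2: 4 + 6 + 5 = 15
Shortest: 11 ms.

11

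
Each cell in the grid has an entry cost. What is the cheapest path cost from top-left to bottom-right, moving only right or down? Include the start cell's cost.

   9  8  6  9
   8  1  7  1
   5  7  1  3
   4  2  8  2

31

One optimal route is [0,0]→[0,1]→[1,1]→[1,2]→[1,3]→[2,3]→[3,3].
Its cost is 9 + 8 + 1 + 7 + 1 + 3 + 2 = 31.
For comparison, the top-then-right route costs 38.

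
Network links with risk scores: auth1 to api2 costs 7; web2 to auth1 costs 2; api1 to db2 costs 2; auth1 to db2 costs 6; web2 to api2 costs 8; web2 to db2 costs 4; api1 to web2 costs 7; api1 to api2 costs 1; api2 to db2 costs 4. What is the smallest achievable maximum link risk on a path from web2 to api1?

4

Checking several routes:
web2 → db2 → api2 → api1: max(4, 4, 1) = 4
web2 → db2 → api1: max(4, 2) = 4
web2 → api1: max(7) = 7
web2 → auth1 → db2 → api1: max(2, 6, 2) = 6
web2 → auth1 → db2 → api2 → api1: max(2, 6, 4, 1) = 6
The minimum achievable maximum is 4.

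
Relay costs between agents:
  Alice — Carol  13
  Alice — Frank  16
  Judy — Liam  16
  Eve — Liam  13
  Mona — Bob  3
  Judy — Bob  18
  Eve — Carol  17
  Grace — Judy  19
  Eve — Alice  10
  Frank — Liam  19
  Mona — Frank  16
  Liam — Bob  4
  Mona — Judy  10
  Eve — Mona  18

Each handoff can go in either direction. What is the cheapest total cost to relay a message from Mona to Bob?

3

Comparing a few candidate routes:
Mona-Judy-Liam-Bob: 10 + 16 + 4 = 30
Mona-Frank-Liam-Bob: 16 + 19 + 4 = 39
Mona-Eve-Liam-Bob: 18 + 13 + 4 = 35
Mona-Bob: 3
Mona-Judy-Bob: 10 + 18 = 28
The minimum is 3.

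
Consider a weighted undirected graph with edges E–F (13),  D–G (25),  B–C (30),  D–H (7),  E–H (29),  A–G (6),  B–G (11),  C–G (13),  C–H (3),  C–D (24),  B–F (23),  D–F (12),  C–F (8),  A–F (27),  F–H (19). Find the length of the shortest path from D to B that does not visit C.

35

Some routes from D to B avoiding C:
D→H→F→B: 7 + 19 + 23 = 49
D→F→A→G→B: 12 + 27 + 6 + 11 = 56
D→G→B: 25 + 11 = 36
D→F→B: 12 + 23 = 35
Best route has total 35.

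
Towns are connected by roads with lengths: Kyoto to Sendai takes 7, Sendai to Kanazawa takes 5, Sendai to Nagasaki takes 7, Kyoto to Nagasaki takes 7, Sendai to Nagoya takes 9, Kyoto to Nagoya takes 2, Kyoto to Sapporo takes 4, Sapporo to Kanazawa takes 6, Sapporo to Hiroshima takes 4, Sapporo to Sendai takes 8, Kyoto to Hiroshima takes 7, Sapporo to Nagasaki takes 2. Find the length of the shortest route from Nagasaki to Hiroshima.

A few of the Nagasaki→Hiroshima routes:
Nagasaki-Kyoto-Hiroshima: 7 + 7 = 14
Nagasaki-Kyoto-Sapporo-Hiroshima: 7 + 4 + 4 = 15
Nagasaki-Sapporo-Kyoto-Hiroshima: 2 + 4 + 7 = 13
Nagasaki-Sapporo-Hiroshima: 2 + 4 = 6
Best route has total 6.

6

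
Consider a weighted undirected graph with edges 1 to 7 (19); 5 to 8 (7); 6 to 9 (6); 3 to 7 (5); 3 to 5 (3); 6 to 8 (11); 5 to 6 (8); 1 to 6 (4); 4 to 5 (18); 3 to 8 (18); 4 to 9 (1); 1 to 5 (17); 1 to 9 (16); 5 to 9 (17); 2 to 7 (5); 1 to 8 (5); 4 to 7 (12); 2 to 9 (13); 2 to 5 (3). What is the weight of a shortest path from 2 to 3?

6

Some routes from 2 to 3:
2 -> 7 -> 3: 5 + 5 = 10
2 -> 5 -> 3: 3 + 3 = 6
2 -> 5 -> 8 -> 3: 3 + 7 + 18 = 28
Shortest: 6.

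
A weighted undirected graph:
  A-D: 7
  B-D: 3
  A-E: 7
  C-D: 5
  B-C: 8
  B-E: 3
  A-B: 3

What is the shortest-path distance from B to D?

Some routes from B to D:
B→D: 3
B→C→D: 8 + 5 = 13
B→A→D: 3 + 7 = 10
The minimum is 3.

3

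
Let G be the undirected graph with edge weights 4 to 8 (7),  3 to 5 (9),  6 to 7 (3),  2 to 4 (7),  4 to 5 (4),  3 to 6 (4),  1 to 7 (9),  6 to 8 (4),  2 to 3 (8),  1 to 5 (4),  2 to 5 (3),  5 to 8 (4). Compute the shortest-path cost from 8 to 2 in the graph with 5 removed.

Routes from 8 to 2 avoiding 5:
8 → 6 → 3 → 2: 4 + 4 + 8 = 16
8 → 4 → 2: 7 + 7 = 14
The minimum is 14.

14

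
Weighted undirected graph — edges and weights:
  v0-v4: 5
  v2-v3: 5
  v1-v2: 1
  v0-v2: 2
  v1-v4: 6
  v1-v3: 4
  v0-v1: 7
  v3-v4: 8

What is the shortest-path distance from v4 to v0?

5

A few of the v4→v0 routes:
v4→v0: 5
v4→v3→v1→v2→v0: 8 + 4 + 1 + 2 = 15
v4→v1→v2→v0: 6 + 1 + 2 = 9
v4→v3→v2→v0: 8 + 5 + 2 = 15
v4→v1→v0: 6 + 7 = 13
Shortest: 5.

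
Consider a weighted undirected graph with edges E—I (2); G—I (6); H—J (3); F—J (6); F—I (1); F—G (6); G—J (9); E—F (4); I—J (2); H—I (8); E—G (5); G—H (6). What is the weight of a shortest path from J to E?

4

Some routes from J to E:
J -> F -> I -> E: 6 + 1 + 2 = 9
J -> I -> E: 2 + 2 = 4
J -> F -> E: 6 + 4 = 10
J -> I -> F -> E: 2 + 1 + 4 = 7
Best route has total 4.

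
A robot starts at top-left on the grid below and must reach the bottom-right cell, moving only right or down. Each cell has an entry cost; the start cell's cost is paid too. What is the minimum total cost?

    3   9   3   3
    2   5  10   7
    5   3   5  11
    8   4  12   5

Best path: [0,0] -> [1,0] -> [1,1] -> [2,1] -> [2,2] -> [2,3] -> [3,3]
Cost: 3 + 2 + 5 + 3 + 5 + 11 + 5 = 34

34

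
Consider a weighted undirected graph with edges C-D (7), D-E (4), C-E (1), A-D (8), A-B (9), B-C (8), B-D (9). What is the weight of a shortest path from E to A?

A few of the E→A routes:
E-C-B-A: 1 + 8 + 9 = 18
E-C-D-A: 1 + 7 + 8 = 16
E-D-B-A: 4 + 9 + 9 = 22
E-D-A: 4 + 8 = 12
Best route has total 12.

12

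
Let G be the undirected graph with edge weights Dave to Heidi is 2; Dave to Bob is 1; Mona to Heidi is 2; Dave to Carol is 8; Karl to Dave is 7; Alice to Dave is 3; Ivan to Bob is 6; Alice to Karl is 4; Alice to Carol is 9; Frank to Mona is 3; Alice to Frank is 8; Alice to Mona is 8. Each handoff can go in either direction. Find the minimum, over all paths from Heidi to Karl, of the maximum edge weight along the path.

Checking several routes:
Heidi -> Dave -> Alice -> Karl: max(2, 3, 4) = 4
Heidi -> Dave -> Karl: max(2, 7) = 7
Heidi -> Mona -> Frank -> Alice -> Karl: max(2, 3, 8, 4) = 8
Best route has worst link 4.

4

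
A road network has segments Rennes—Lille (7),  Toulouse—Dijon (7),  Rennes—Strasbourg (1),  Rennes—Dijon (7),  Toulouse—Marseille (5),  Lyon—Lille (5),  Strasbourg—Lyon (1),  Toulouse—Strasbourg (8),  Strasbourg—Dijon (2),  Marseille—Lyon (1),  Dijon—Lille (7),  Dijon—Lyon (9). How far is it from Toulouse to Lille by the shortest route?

Comparing a few candidate routes:
Toulouse -> Dijon -> Lille: 7 + 7 = 14
Toulouse -> Dijon -> Strasbourg -> Lyon -> Lille: 7 + 2 + 1 + 5 = 15
Toulouse -> Strasbourg -> Lyon -> Lille: 8 + 1 + 5 = 14
Toulouse -> Marseille -> Lyon -> Strasbourg -> Rennes -> Lille: 5 + 1 + 1 + 1 + 7 = 15
Toulouse -> Marseille -> Lyon -> Lille: 5 + 1 + 5 = 11
The minimum is 11.

11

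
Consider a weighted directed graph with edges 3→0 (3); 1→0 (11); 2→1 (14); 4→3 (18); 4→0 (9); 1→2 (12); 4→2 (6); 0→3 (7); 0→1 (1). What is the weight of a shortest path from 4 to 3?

Routes from 4 to 3:
4 → 2 → 1 → 0 → 3: 6 + 14 + 11 + 7 = 38
4 → 0 → 3: 9 + 7 = 16
4 → 3: 18
Shortest: 16.

16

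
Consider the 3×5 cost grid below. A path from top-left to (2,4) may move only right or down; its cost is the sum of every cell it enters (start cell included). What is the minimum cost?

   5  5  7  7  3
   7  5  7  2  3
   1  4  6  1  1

Path r0c0 → r1c0 → r2c0 → r2c1 → r2c2 → r2c3 → r2c4: 5 + 7 + 1 + 4 + 6 + 1 + 1 = 25.

25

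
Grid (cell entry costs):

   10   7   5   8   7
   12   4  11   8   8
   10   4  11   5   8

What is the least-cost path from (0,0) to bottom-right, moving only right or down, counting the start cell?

49

Cheapest: r0c0 r0c1 r1c1 r2c1 r2c2 r2c3 r2c4
  10 + 7 + 4 + 4 + 11 + 5 + 8 = 49
(Top row then right column would cost 53.)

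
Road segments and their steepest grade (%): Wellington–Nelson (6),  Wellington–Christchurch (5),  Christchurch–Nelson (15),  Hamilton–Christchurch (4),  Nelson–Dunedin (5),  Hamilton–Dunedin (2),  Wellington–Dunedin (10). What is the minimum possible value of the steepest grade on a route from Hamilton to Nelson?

5

Paths from Hamilton to Nelson:
Hamilton-Christchurch-Wellington-Nelson: max(4, 5, 6) = 6
Hamilton-Dunedin-Wellington-Nelson: max(2, 10, 6) = 10
Hamilton-Dunedin-Wellington-Christchurch-Nelson: max(2, 10, 5, 15) = 15
Hamilton-Dunedin-Nelson: max(2, 5) = 5
Hamilton-Christchurch-Wellington-Dunedin-Nelson: max(4, 5, 10, 5) = 10
Hamilton-Christchurch-Nelson: max(4, 15) = 15
Best route has worst link 5%.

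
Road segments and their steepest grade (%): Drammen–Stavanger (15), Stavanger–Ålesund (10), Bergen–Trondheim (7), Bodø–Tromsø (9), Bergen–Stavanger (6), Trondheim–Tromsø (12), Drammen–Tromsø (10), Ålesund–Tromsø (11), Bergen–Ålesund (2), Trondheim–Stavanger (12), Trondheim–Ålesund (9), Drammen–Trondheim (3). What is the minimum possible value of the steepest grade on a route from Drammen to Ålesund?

7

Comparing a few candidate routes:
Drammen-Trondheim-Bergen-Stavanger-Ålesund: max(3, 7, 6, 10) = 10
Drammen-Trondheim-Ålesund: max(3, 9) = 9
Drammen-Trondheim-Stavanger-Bergen-Ålesund: max(3, 12, 6, 2) = 12
Drammen-Trondheim-Tromsø-Ålesund: max(3, 12, 11) = 12
Drammen-Tromsø-Ålesund: max(10, 11) = 11
Drammen-Trondheim-Bergen-Ålesund: max(3, 7, 2) = 7
Smallest bottleneck: 7%.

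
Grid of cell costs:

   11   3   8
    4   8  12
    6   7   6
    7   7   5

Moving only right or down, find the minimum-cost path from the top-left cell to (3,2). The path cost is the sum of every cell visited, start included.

One optimal route is r0c0 -> r1c0 -> r2c0 -> r2c1 -> r2c2 -> r3c2.
Its cost is 11 + 4 + 6 + 7 + 6 + 5 = 39.

39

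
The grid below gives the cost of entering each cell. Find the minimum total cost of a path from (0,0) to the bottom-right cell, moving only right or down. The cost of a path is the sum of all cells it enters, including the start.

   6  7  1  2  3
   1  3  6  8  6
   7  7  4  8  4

29

Cheapest: (0,0)→(0,1)→(0,2)→(0,3)→(0,4)→(1,4)→(2,4)
  6 + 7 + 1 + 2 + 3 + 6 + 4 = 29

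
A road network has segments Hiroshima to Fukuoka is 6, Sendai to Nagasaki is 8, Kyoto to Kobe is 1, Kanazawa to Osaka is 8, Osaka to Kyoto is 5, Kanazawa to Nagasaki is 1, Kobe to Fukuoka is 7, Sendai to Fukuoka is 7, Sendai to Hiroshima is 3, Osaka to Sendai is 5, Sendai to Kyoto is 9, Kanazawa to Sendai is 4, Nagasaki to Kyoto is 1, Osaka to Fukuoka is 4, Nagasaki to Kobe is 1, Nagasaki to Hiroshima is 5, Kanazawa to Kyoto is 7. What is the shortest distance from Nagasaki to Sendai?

A few of the Nagasaki→Sendai routes:
Nagasaki-Sendai: 8
Nagasaki-Hiroshima-Sendai: 5 + 3 = 8
Nagasaki-Kyoto-Sendai: 1 + 9 = 10
Nagasaki-Kanazawa-Sendai: 1 + 4 = 5
The minimum is 5.

5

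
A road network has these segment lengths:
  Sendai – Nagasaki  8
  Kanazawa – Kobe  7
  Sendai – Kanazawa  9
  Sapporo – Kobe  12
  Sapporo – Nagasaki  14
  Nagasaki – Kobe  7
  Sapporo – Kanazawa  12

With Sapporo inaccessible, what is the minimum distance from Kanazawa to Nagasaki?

14

Routes from Kanazawa to Nagasaki avoiding Sapporo:
Kanazawa→Sendai→Nagasaki: 9 + 8 = 17
Kanazawa→Kobe→Nagasaki: 7 + 7 = 14
The minimum is 14.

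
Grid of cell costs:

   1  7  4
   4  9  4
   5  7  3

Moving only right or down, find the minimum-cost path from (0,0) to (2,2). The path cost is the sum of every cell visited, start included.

19

Best path: r0c0 -> r0c1 -> r0c2 -> r1c2 -> r2c2
Cost: 1 + 7 + 4 + 4 + 3 = 19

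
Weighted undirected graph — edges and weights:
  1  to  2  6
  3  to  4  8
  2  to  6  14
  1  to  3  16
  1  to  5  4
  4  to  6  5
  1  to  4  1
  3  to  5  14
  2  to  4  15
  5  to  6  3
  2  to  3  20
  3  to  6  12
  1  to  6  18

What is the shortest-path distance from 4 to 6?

5

A few of the 4→6 routes:
4 -> 1 -> 5 -> 6: 1 + 4 + 3 = 8
4 -> 6: 5
4 -> 3 -> 6: 8 + 12 = 20
4 -> 1 -> 6: 1 + 18 = 19
The minimum is 5.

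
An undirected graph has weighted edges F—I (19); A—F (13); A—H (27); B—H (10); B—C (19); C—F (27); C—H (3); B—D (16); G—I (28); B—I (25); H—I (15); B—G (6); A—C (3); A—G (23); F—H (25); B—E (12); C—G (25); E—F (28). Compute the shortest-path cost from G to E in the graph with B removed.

Comparing a few candidate routes:
G→C→H→F→E: 25 + 3 + 25 + 28 = 81
G→C→F→E: 25 + 27 + 28 = 80
G→A→F→E: 23 + 13 + 28 = 64
G→A→C→F→E: 23 + 3 + 27 + 28 = 81
G→I→F→E: 28 + 19 + 28 = 75
G→C→A→F→E: 25 + 3 + 13 + 28 = 69
The minimum is 64.

64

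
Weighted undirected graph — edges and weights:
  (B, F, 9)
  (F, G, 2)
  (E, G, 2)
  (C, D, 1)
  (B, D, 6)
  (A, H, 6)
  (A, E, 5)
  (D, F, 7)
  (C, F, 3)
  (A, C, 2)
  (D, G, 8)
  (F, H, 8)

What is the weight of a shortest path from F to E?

4

A few of the F→E routes:
F → G → E: 2 + 2 = 4
F → C → A → E: 3 + 2 + 5 = 10
F → D → C → A → E: 7 + 1 + 2 + 5 = 15
F → C → D → G → E: 3 + 1 + 8 + 2 = 14
Shortest: 4.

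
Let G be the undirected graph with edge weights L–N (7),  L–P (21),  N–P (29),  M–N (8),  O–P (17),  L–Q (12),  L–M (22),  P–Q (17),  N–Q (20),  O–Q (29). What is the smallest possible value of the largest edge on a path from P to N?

Some routes from P to N:
P→L→N: max(21, 7) = 21
P→Q→L→N: max(17, 12, 7) = 17
P→Q→N: max(17, 20) = 20
Best route has worst link 17.

17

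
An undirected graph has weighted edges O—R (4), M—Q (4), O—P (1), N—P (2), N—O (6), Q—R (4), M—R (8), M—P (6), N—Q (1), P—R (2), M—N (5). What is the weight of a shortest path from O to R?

Comparing a few candidate routes:
O -> P -> N -> Q -> R: 1 + 2 + 1 + 4 = 8
O -> N -> Q -> R: 6 + 1 + 4 = 11
O -> R: 4
O -> N -> P -> R: 6 + 2 + 2 = 10
O -> P -> R: 1 + 2 = 3
Shortest: 3.

3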